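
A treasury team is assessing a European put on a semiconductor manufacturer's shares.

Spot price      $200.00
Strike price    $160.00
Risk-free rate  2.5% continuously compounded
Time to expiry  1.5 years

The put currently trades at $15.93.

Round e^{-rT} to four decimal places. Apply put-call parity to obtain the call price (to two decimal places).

exp(−rT) = exp(−0.025·1.5) = 0.9632
Put-call parity: C − P = S − K·e^(−rT) = 200 − 160·0.9632 = 200 − 154.1120 = 45.8880
C = P + (C − P) = 15.93 + (45.8880) = 61.8180

$61.82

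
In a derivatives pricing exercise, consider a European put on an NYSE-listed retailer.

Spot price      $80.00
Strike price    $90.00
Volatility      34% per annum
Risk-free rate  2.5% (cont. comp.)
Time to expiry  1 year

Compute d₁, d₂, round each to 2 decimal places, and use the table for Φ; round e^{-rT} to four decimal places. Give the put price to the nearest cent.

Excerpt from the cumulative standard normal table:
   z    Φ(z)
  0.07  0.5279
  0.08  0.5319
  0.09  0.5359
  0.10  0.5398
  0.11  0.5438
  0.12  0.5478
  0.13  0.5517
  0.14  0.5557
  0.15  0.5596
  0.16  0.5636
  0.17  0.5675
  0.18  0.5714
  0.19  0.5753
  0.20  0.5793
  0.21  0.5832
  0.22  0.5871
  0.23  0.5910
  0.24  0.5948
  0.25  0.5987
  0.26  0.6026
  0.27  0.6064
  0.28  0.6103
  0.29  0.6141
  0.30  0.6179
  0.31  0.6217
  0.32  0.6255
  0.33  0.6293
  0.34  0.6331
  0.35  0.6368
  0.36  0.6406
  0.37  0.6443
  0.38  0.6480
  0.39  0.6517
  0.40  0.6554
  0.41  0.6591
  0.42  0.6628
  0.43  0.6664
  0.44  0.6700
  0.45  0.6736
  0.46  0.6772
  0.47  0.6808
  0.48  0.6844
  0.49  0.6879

T = 1;  σ√T = 0.3400
ln(S/K) + (r + σ²/2)T = ln(80/90) + (0.025 + 0.34²/2)·1 = -0.1178 + 0.0828 = -0.0350
d₁ = -0.0350 / 0.3400 = -0.1029 ⇒ -0.10
d₂ = d₁ − σ√T = -0.1029 − 0.3400 = -0.4429 ⇒ -0.44
exp(−rT) = exp(−0.025·1) = 0.9753
N(−d₂) = N(0.44) = 0.6700;  N(−d₁) = N(0.10) = 0.5398
P = 90·0.9753·0.6700 − 80·0.5398 = 58.8106 − 43.1840 = 15.6266

$15.63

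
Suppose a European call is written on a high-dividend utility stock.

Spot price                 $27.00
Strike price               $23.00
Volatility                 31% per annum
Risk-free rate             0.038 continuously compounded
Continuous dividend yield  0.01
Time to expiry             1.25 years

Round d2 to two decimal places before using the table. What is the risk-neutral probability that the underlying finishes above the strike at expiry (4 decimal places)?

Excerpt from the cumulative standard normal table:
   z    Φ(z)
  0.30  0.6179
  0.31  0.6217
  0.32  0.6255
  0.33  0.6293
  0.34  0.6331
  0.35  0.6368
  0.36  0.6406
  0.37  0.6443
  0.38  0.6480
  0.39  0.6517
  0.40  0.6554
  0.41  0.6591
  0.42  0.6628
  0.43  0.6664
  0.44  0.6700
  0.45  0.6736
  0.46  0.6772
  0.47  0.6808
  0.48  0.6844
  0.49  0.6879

0.6517

T = 1.25;  σ√T = 0.3466
d₁ = [ln(27/23) + (0.038 − 0.01 + ½·0.31²)·1.25] / (σ√T) = (0.1603 + 0.0951) / 0.3466 = 0.7369 which rounds to 0.74
d₂ = 0.7369 − 0.3466 = 0.3903 which rounds to 0.39
Risk-neutral Pr[S_T > K] = N(d₂) = N(0.39) = 0.6517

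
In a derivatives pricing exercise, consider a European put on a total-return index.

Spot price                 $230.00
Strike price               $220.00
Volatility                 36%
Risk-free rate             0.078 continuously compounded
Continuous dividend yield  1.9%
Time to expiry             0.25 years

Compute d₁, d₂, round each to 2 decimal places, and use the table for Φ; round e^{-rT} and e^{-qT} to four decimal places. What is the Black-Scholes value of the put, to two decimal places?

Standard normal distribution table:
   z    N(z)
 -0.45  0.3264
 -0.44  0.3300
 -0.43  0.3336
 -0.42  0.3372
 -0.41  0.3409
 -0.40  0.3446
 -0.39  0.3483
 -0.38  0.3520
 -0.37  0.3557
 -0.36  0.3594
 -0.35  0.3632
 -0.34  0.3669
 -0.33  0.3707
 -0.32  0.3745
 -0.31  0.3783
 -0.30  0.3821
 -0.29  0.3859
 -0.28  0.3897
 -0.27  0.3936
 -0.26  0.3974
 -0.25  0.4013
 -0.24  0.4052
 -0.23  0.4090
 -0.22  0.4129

$10.23

T = 0.25;  σ√T = 0.1800
d₁ = [ln(230/220) + (0.078 − 0.019 + 0.36²/2)·0.25] / 0.1800 = [0.0445 + 0.0309] / 0.1800 = 0.4189 ⇒ 0.42
d₂ = d₁ − σ√T = 0.4189 − 0.1800 = 0.2389 ⇒ 0.24
e^(−qT) = e^(−0.019·0.25) = 0.9953;  e^(−rT) = e^(−0.078·0.25) = 0.9807
N(−d₂) = N(-0.24) = 0.4052;  N(−d₁) = N(-0.42) = 0.3372
P = 220·0.9807·0.4052 − 230·0.9953·0.3372 = 87.4235 − 77.1915 = 10.2320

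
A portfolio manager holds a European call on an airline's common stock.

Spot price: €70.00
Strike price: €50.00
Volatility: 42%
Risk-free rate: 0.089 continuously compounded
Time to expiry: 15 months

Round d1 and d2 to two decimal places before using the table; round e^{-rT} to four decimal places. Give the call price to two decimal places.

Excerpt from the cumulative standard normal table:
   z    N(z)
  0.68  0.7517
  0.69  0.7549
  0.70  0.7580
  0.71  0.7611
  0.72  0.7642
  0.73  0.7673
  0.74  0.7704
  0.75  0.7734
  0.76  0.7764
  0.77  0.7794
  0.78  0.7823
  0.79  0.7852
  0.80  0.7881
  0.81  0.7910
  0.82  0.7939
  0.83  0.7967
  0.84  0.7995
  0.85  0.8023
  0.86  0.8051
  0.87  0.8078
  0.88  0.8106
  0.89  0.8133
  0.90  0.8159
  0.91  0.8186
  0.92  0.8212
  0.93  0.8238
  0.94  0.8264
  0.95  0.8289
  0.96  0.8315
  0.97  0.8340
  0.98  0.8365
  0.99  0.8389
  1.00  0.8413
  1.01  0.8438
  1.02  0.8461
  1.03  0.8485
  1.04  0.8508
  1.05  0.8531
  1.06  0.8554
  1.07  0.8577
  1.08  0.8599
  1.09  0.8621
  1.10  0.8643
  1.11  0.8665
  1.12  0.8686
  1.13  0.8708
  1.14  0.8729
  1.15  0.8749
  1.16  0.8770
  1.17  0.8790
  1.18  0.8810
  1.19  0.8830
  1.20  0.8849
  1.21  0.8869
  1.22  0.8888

σ√T = 0.42 × 1.1180 = 0.4696
d₁ = [ln(70/50) + (0.089 + 0.42²/2)·1.25] / 0.4696 = [0.3365 + 0.2215] / 0.4696 = 1.1883 ⇒ 1.19
d₂ = d₁ − σ√T = 1.1883 − 0.4696 = 0.7187 ⇒ 0.72
exp(−rT) = exp(−0.089·1.25) = 0.8947
C = 70·N(1.19) − 50·0.8947·N(0.72) = 70·0.8830 − 50·0.8947·0.7642 = 61.8100 − 34.1865 = 27.6235

€27.62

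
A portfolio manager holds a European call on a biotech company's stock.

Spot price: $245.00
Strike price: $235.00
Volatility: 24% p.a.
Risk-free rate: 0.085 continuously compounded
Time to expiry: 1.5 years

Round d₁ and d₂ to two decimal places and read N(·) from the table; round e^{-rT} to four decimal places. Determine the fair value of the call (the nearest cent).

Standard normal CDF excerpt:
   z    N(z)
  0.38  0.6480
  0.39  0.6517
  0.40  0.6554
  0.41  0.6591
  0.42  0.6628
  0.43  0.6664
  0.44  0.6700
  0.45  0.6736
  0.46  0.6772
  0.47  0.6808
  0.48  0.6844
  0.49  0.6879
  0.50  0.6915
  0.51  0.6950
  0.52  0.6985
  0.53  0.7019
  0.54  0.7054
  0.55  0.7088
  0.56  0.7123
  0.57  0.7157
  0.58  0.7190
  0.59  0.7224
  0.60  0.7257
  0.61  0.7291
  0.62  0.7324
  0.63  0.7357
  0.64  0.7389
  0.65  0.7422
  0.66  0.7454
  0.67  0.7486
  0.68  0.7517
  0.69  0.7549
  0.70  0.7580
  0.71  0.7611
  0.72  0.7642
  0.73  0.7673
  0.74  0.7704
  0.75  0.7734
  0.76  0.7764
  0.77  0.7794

σ√T = 0.24·√1.5 = 0.2939
ln(S/K) + (r + σ²/2)T = ln(245/235) + (0.085 + 0.24²/2)·1.5 = 0.0417 + 0.1707 = 0.2124
d₁ = 0.2124 / 0.2939 = 0.7225 which rounds to 0.72
d₂ = d₁ − σ√T = 0.7225 − 0.2939 = 0.4286 which rounds to 0.43
e^(−rT) = e^(−0.085·1.5) = 0.8803
N(d₁) = N(0.72) = 0.7642;  N(d₂) = N(0.43) = 0.6664
C = 245·0.7642 − 235·0.8803·0.6664 = 187.2290 − 137.8585 = 49.3705

$49.37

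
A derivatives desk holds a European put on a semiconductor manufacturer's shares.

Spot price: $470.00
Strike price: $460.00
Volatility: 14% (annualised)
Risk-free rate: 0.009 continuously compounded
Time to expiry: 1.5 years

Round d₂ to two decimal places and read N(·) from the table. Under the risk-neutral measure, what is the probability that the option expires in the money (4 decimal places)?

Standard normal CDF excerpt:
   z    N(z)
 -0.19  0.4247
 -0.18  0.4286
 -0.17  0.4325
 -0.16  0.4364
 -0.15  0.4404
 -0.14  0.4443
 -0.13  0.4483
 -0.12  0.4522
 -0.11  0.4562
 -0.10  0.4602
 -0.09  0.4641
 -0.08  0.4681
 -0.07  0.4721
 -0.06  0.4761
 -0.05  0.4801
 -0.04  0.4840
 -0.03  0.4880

0.4522

T = 1.5;  σ√T = 0.1715
d₁ = [ln(470/460) + (0.009 + 0.14²/2)·1.5] / 0.1715 = [0.0215 + 0.0282] / 0.1715 = 0.2899 which rounds to 0.29
d₂ = d₁ − σ√T = 0.2899 − 0.1715 = 0.1184 which rounds to 0.12
Risk-neutral Pr[S_T < K] = N(−d₂) = N(-0.12) = 0.4522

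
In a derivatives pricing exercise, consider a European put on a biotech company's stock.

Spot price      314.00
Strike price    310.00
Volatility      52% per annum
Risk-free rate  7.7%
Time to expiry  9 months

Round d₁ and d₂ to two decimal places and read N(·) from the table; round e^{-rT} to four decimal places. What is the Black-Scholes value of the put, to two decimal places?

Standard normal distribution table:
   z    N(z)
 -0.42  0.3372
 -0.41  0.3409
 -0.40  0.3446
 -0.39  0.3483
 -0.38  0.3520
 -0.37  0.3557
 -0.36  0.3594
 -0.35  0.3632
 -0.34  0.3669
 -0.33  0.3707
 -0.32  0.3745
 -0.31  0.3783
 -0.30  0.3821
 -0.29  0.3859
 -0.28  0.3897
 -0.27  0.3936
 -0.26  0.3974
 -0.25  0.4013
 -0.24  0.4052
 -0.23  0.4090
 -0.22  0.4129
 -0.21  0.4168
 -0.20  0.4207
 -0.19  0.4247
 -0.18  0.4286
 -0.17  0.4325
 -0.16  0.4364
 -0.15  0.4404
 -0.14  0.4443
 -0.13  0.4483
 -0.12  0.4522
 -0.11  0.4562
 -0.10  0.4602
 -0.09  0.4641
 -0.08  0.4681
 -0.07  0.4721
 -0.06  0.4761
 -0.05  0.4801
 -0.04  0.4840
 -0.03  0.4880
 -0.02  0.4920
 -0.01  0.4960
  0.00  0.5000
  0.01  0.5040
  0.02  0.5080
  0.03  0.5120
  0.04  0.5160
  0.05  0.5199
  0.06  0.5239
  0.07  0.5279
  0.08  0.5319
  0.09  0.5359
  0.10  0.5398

T = 0.75;  σ√T = 0.4503
ln(S/K) + (r + σ²/2)T = ln(314/310) + (0.077 + 0.52²/2)·0.75 = 0.0128 + 0.1592 = 0.1720
d₁ = 0.1720 / 0.4503 = 0.3819 → 0.38
d₂ = d₁ − σ√T = 0.3819 − 0.4503 = -0.0685 → -0.07
exp(−rT) = exp(−0.077·0.75) = 0.9439
N(−d₂) = N(0.07) = 0.5279;  N(−d₁) = N(-0.38) = 0.3520
P = 310·0.9439·0.5279 − 314·0.3520 = 154.4683 − 110.5280 = 43.9403

43.94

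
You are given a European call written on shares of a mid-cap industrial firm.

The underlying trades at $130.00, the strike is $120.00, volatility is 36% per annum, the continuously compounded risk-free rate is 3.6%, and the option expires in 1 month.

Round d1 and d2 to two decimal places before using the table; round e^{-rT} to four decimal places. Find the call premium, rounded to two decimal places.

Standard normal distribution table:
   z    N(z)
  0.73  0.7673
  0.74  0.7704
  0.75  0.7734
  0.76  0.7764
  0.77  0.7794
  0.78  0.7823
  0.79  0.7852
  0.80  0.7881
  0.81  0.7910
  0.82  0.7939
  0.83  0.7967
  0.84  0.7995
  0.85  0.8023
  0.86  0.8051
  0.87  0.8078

$11.77

σ√T = 0.36·√0.08333 = 0.1039
d₁ = [ln(130/120) + (0.036 + 0.36²/2)·0.08333] / 0.1039 = [0.0800 + 0.0084] / 0.1039 = 0.8510 ⇒ 0.85
d₂ = d₁ − σ√T = 0.8510 − 0.1039 = 0.7471 ⇒ 0.75
e^(−rT) = e^(−0.036·0.08333) = 0.9970
N(d₁) = N(0.85) = 0.8023;  N(d₂) = N(0.75) = 0.7734
C = 130·0.8023 − 120·0.9970·0.7734 = 104.2990 − 92.5296 = 11.7694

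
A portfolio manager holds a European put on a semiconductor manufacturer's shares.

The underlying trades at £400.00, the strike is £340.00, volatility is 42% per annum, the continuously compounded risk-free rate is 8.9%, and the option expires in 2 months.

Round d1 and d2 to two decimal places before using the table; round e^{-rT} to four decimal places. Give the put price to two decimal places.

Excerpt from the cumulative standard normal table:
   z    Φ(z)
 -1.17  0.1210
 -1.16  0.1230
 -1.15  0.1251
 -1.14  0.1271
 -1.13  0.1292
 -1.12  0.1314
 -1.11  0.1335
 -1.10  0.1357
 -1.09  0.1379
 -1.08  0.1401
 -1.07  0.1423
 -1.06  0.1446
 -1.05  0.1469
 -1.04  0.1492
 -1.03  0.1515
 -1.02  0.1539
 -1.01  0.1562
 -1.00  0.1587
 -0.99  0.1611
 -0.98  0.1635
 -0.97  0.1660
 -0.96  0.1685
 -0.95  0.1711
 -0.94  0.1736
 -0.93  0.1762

T = 0.1667;  σ√T = 0.1715
d₁ = [ln(400/340) + (0.089 + 0.42²/2)·0.1667] / 0.1715 = [0.1625 + 0.0295] / 0.1715 = 1.1201 ≈ 1.12
d₂ = d₁ − σ√T = 1.1201 − 0.1715 = 0.9486 ≈ 0.95
e^(−rT) = e^(−0.089·0.1667) = 0.9853
P = 340·0.9853·N(-0.95) − 400·N(-1.12) = 340·0.9853·0.1711 − 400·0.1314 = 57.3188 − 52.5600 = 4.7588

£4.76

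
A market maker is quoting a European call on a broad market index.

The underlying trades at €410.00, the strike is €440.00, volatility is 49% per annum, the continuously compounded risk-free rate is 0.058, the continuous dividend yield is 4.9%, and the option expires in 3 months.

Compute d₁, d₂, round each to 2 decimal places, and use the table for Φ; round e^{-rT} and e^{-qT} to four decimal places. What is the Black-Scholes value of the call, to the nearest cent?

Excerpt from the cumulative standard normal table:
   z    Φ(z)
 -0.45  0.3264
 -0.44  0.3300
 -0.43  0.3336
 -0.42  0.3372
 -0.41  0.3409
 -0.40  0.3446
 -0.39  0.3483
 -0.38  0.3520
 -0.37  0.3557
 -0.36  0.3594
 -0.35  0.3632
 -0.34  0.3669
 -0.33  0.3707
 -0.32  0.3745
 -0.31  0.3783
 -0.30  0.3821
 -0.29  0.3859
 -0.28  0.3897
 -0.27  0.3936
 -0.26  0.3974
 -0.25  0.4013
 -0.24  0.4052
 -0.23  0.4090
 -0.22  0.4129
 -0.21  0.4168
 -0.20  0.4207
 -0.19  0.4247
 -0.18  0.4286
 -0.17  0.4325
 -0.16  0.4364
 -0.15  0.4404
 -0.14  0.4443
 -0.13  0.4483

σ√T = 0.49·√0.25 = 0.2450
d₁ = [ln(410/440) + (0.058 − 0.049 + 0.49²/2)·0.25] / 0.2450 = [-0.0706 + 0.0323] / 0.2450 = -0.1566 ≈ -0.16
d₂ = d₁ − σ√T = -0.1566 − 0.2450 = -0.4016 ≈ -0.40
exp(−qT) = exp(−0.049·0.25) = 0.9878;  exp(−rT) = exp(−0.058·0.25) = 0.9856
N(d₁) = N(-0.16) = 0.4364;  N(d₂) = N(-0.40) = 0.3446
C = 410·0.9878·0.4364 − 440·0.9856·0.3446 = 176.7411 − 149.4406 = 27.3005

€27.30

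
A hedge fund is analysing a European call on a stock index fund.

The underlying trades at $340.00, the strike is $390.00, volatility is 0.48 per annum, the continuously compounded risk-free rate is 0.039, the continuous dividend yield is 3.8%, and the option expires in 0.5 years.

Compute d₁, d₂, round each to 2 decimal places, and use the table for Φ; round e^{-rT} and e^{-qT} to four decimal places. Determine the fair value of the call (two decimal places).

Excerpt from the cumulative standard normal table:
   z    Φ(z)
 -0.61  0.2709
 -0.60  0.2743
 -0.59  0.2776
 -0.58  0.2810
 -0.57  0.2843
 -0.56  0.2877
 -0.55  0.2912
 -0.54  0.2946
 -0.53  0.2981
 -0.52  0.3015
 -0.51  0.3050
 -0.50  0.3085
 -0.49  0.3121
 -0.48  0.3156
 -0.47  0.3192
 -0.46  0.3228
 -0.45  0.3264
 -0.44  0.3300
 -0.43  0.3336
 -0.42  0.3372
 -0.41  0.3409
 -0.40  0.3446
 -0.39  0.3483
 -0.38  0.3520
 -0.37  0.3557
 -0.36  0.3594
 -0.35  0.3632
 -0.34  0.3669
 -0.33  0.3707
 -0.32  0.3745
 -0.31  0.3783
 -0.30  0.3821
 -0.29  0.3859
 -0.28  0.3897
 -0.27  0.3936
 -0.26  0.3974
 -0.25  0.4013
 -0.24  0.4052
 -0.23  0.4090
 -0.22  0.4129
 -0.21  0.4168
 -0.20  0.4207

σ√T = 0.48 × 0.7071 = 0.3394
ln(S/K) + (r − q + σ²/2)T = ln(340/390) + (0.039 − 0.038 + 0.48²/2)·0.5 = -0.1372 + 0.0581 = -0.0791
d₁ = -0.0791 / 0.3394 = -0.2331 → -0.23
d₂ = d₁ − σ√T = -0.2331 − 0.3394 = -0.5725 → -0.57
exp(−qT) = exp(−0.038·0.5) = 0.9812;  exp(−rT) = exp(−0.039·0.5) = 0.9807
N(d₁) = N(-0.23) = 0.4090;  N(d₂) = N(-0.57) = 0.2843
C = 340·0.9812·0.4090 − 390·0.9807·0.2843 = 136.4457 − 108.7371 = 27.7086

$27.71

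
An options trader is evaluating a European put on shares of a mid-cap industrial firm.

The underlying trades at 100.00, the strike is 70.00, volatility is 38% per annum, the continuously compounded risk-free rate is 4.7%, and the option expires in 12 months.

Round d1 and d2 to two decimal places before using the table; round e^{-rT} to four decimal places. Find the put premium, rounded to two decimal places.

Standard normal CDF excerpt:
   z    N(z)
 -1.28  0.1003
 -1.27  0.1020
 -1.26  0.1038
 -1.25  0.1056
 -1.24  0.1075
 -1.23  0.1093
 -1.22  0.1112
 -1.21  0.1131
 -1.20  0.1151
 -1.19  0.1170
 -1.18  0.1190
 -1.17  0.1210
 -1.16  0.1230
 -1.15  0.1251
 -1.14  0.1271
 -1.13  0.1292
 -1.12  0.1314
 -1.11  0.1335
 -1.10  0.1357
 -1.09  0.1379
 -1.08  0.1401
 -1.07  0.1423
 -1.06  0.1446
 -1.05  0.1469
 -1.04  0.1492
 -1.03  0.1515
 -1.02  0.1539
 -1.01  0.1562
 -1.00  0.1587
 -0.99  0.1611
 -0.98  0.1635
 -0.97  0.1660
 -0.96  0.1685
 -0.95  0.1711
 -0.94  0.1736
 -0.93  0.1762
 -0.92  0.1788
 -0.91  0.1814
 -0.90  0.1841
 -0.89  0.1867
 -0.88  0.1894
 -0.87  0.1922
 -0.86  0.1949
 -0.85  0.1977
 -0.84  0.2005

σ√T = 0.38·√1 = 0.3800
d₁ = [ln(100/70) + (0.047 + 0.38²/2)·1] / 0.3800 = [0.3567 + 0.1192] / 0.3800 = 1.2523 → 1.25
d₂ = d₁ − σ√T = 1.2523 − 0.3800 = 0.8723 → 0.87
e^(−rT) = e^(−0.047·1) = 0.9541
N(−d₂) = N(-0.87) = 0.1922;  N(−d₁) = N(-1.25) = 0.1056
P = 70·0.9541·0.1922 − 100·0.1056 = 12.8365 − 10.5600 = 2.2765

2.28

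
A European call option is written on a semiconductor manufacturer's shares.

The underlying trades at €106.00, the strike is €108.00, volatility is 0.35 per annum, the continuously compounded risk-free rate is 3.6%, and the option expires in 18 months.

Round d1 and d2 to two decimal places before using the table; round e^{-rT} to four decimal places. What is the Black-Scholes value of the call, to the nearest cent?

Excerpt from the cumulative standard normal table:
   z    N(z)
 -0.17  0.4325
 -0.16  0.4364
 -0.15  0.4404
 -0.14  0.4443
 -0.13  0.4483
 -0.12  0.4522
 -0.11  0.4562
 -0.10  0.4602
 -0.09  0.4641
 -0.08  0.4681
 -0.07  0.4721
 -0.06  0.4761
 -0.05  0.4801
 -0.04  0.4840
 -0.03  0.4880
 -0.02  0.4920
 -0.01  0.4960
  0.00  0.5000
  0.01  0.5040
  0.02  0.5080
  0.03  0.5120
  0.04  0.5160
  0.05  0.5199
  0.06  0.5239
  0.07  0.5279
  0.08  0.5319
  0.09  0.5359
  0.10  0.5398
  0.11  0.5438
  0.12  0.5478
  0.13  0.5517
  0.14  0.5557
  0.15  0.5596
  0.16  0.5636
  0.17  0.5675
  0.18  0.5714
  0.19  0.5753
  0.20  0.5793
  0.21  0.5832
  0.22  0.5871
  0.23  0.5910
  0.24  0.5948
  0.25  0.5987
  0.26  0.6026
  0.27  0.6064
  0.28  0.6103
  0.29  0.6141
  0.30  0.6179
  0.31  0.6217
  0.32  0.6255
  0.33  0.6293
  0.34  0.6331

σ√T = 0.35 × 1.2247 = 0.4287
d₁ = [ln(106/108) + (0.036 + ½·0.35²)·1.5] / (σ√T) = (-0.0187 + 0.1459) / 0.4287 = 0.2967 ≈ 0.30
d₂ = 0.2967 − 0.4287 = -0.1320 ≈ -0.13
e^(−rT) = e^(−0.036·1.5) = 0.9474
C = 106·N(0.30) − 108·0.9474·N(-0.13) = 106·0.6179 − 108·0.9474·0.4483 = 65.4974 − 45.8697 = 19.6277

€19.63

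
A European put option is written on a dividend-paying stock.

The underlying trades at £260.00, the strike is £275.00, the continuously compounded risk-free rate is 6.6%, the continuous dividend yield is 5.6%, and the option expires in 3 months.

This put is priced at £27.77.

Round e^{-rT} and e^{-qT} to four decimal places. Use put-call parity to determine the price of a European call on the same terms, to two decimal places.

exp(−qT) = exp(−0.056·0.25) = 0.9861;  exp(−rT) = exp(−0.066·0.25) = 0.9836
Put-call parity: C − P = S·e^(−qT) − K·e^(−rT) = 260·0.9861 − 275·0.9836 = 256.3860 − 270.4900 = -14.1040
C = P + (C − P) = 27.77 + (-14.1040) = 13.6660

£13.67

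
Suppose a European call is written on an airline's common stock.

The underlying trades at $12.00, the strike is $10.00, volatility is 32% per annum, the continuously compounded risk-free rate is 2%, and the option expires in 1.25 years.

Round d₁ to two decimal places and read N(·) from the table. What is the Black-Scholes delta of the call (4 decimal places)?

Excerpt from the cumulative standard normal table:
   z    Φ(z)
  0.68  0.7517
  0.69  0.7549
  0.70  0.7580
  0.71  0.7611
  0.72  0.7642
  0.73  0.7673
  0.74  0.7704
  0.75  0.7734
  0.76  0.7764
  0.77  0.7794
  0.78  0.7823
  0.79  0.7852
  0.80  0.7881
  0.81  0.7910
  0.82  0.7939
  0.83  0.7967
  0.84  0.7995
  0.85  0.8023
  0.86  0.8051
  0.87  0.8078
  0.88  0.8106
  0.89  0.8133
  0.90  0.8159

0.7764

T = 1.25;  σ√T = 0.3578
ln(S/K) + (r + σ²/2)T = ln(12/10) + (0.02 + 0.32²/2)·1.25 = 0.1823 + 0.0890 = 0.2713
d₁ = 0.2713 / 0.3578 = 0.7584 which rounds to 0.76
N(d₁) = N(0.76) = 0.7764
Δ_call = N(d₁) = 0.7764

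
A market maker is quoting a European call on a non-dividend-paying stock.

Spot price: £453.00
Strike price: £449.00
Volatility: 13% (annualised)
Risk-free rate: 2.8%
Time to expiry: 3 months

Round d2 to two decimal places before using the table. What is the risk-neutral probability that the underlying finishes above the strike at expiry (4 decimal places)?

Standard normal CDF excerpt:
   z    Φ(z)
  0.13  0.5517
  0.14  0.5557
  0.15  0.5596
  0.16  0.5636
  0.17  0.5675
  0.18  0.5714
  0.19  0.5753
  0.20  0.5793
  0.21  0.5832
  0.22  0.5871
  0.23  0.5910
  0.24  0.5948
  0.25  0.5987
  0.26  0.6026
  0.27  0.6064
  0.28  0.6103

0.5832

T = 0.25;  σ√T = 0.0650
d₁ = [ln(453/449) + (0.028 + 0.13²/2)·0.25] / 0.0650 = [0.0089 + 0.0091] / 0.0650 = 0.2766 ⇒ 0.28
d₂ = d₁ − σ√T = 0.2766 − 0.0650 = 0.2116 ⇒ 0.21
Risk-neutral Pr[S_T > K] = N(d₂) = N(0.21) = 0.5832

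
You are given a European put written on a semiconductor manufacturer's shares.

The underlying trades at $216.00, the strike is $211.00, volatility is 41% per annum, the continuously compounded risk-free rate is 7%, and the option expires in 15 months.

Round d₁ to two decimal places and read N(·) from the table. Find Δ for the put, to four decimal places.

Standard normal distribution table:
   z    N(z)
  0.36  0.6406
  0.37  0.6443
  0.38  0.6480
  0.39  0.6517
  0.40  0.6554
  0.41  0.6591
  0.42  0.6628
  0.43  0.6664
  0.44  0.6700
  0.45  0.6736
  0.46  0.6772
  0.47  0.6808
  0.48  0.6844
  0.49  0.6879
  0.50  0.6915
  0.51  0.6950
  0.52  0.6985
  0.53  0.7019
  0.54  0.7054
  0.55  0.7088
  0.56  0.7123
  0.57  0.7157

-0.3192

T = 1.25;  σ√T = 0.4584
ln(S/K) + (r + σ²/2)T = ln(216/211) + (0.07 + 0.41²/2)·1.25 = 0.0234 + 0.1926 = 0.2160
d₁ = 0.2160 / 0.4584 = 0.4712 ≈ 0.47
N(d₁) = N(0.47) = 0.6808
Δ_put = N(d₁) − 1 = 0.6808 − 1 = -0.3192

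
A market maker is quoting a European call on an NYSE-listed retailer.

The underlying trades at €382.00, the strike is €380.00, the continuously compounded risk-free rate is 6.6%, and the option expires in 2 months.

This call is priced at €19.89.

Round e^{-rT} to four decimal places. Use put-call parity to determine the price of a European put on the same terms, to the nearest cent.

exp(−rT) = exp(−0.066·0.1667) = 0.9891
Put-call parity: C − P = S − K·e^(−rT) = 382 − 380·0.9891 = 382 − 375.8580 = 6.1420
P = C − (C − P) = 19.89 − (6.1420) = 13.7480

€13.75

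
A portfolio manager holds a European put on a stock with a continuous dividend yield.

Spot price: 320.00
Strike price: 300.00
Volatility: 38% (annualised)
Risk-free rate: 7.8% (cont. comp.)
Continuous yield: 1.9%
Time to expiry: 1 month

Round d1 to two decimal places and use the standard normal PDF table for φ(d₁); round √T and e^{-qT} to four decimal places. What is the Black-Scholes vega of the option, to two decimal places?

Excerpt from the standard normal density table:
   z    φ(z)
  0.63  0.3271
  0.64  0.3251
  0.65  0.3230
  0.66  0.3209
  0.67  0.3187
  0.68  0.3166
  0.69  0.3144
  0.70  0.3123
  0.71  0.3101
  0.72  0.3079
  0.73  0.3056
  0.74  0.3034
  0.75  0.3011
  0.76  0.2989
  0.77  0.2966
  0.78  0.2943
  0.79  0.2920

T = 0.08333;  σ√T = 0.1097
d₁ = [ln(320/300) + (0.078 − 0.019 + 0.38²/2)·0.08333] / 0.1097 = [0.0645 + 0.0109] / 0.1097 = 0.6880 → 0.69
√T = √0.08333 = 0.2887
φ(d₁) = φ(0.69) = 0.3144
e^(−qT) = e^(−0.019·0.08333) = 0.9984
vega = S·e^(−qT)·φ(d₁)·√T = 320·0.9984·0.3144·0.2887 = 28.9991

29.00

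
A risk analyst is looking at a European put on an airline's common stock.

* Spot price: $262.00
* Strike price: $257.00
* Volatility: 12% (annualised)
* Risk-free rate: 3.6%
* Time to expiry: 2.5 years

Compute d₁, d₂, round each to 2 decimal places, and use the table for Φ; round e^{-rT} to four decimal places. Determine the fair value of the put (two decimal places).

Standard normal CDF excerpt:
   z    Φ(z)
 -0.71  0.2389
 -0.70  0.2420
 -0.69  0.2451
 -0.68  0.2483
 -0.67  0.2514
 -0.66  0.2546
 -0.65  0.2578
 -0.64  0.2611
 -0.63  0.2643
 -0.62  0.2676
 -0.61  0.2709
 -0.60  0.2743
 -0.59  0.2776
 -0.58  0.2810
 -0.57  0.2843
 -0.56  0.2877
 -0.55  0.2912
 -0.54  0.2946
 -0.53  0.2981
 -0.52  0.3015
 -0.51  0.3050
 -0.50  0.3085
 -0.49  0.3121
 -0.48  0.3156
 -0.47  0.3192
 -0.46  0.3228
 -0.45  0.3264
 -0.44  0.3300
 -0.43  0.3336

T = 2.5;  σ√T = 0.1897
d₁ = [ln(262/257) + (0.036 + 0.12²/2)·2.5] / 0.1897 = [0.0193 + 0.1080] / 0.1897 = 0.6708 which rounds to 0.67
d₂ = d₁ − σ√T = 0.6708 − 0.1897 = 0.4810 which rounds to 0.48
e^(−rT) = e^(−0.036·2.5) = 0.9139
P = 257·0.9139·N(-0.48) − 262·N(-0.67) = 257·0.9139·0.3156 − 262·0.2514 = 74.1257 − 65.8668 = 8.2589

$8.26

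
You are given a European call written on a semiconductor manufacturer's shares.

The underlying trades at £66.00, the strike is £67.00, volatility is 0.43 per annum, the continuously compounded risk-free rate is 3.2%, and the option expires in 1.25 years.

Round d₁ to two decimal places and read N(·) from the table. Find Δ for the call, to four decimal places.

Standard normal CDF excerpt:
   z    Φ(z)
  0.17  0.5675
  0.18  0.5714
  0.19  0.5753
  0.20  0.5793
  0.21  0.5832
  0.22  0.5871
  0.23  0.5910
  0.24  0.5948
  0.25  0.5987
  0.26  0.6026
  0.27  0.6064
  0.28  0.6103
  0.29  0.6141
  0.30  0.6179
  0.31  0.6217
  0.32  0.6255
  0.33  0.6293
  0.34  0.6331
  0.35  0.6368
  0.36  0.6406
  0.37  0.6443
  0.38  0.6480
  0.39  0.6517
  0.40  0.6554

0.6141

σ√T = 0.43·√1.25 = 0.4808
d₁ = [ln(66/67) + (0.032 + 0.43²/2)·1.25] / 0.4808 = [-0.0150 + 0.1556] / 0.4808 = 0.2923 ≈ 0.29
N(d₁) = N(0.29) = 0.6141
Δ_call = N(d₁) = 0.6141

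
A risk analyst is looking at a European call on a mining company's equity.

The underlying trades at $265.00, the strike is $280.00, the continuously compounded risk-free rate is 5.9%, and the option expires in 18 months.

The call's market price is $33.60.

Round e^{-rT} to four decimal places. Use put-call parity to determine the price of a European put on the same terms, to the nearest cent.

exp(−rT) = exp(−0.059·1.5) = 0.9153
Put-call parity: C − P = S − K·e^(−rT) = 265 − 280·0.9153 = 265 − 256.2840 = 8.7160
P = C − (C − P) = 33.60 − (8.7160) = 24.8840

$24.88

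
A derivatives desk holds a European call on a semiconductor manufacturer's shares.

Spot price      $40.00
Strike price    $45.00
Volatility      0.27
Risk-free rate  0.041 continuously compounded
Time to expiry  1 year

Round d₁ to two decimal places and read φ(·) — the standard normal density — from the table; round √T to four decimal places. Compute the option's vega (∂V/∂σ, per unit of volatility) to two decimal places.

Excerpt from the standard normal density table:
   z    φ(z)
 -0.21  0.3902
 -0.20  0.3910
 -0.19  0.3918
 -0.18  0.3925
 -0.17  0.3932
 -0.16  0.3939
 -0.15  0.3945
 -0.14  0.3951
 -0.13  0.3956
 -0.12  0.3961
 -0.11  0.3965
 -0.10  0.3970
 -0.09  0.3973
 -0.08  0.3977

15.78

T = 1;  σ√T = 0.2700
d₁ = [ln(40/45) + (0.041 + 0.27²/2)·1] / 0.2700 = [-0.1178 + 0.0775] / 0.2700 = -0.1494 ⇒ -0.15
√T = √1 = 1.0000
φ(d₁) = φ(-0.15) = 0.3945
vega = S·φ(d₁)·√T = 40·0.3945·1.0000 = 15.7800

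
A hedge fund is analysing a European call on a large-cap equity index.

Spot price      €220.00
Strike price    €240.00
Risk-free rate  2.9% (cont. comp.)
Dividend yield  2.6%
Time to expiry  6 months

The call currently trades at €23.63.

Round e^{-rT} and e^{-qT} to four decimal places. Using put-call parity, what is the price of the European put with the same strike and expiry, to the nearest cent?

exp(−qT) = exp(−0.026·0.5) = 0.9871;  exp(−rT) = exp(−0.029·0.5) = 0.9856
Put-call parity: C − P = S·e^(−qT) − K·e^(−rT) = 220·0.9871 − 240·0.9856 = 217.1620 − 236.5440 = -19.3820
P = C − (C − P) = 23.63 − (-19.3820) = 43.0120

€43.01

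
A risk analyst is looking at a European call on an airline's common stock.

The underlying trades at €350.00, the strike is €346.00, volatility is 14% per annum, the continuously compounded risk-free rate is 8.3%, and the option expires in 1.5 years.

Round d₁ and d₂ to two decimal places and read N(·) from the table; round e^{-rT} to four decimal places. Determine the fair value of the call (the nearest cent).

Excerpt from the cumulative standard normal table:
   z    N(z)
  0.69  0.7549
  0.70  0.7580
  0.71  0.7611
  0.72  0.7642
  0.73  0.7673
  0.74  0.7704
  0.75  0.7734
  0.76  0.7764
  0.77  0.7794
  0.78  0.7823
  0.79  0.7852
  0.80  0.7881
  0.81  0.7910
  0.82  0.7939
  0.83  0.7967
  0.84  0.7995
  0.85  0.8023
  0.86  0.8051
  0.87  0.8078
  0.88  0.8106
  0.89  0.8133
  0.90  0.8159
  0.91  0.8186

€51.21

T = 1.5;  σ√T = 0.1715
d₁ = [ln(350/346) + (0.083 + 0.14²/2)·1.5] / 0.1715 = [0.0115 + 0.1392] / 0.1715 = 0.8789 ≈ 0.88
d₂ = d₁ − σ√T = 0.8789 − 0.1715 = 0.7074 ≈ 0.71
e^(−rT) = e^(−0.083·1.5) = 0.8829
N(d₁) = N(0.88) = 0.8106;  N(d₂) = N(0.71) = 0.7611
C = 350·0.8106 − 346·0.8829·0.7611 = 283.7100 − 232.5034 = 51.2066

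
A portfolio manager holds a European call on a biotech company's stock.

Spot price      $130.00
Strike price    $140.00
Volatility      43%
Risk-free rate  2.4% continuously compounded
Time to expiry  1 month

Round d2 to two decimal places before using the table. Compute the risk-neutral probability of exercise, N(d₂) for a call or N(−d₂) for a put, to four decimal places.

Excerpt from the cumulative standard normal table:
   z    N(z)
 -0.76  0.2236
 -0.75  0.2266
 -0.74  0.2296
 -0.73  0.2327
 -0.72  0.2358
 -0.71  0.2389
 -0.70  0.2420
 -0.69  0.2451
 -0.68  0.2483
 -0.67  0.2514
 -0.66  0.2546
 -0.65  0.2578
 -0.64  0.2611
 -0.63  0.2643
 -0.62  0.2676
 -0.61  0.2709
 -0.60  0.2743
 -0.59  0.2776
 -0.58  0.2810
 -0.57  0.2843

σ√T = 0.43 × 0.2887 = 0.1241
d₁ = [ln(130/140) + (0.024 + 0.43²/2)·0.08333] / 0.1241 = [-0.0741 + 0.0097] / 0.1241 = -0.5188 which rounds to -0.52
d₂ = d₁ − σ√T = -0.5188 − 0.1241 = -0.6430 which rounds to -0.64
Risk-neutral Pr[S_T > K] = N(d₂) = N(-0.64) = 0.2611

0.2611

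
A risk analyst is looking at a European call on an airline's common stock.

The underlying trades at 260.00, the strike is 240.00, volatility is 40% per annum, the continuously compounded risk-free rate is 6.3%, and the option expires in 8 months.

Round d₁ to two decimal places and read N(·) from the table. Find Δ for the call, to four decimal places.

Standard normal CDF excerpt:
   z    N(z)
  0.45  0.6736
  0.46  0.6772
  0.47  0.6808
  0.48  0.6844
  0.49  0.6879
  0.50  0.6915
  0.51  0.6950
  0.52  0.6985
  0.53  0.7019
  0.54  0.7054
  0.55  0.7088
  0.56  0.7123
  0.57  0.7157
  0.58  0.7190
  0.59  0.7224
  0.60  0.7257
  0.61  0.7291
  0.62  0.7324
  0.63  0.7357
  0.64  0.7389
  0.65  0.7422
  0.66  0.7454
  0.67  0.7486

σ√T = 0.4 × 0.8165 = 0.3266
d₁ = [ln(260/240) + (0.063 + 0.4²/2)·0.6667] / 0.3266 = [0.0800 + 0.0953] / 0.3266 = 0.5370 ⇒ 0.54
N(d₁) = N(0.54) = 0.7054
Δ_call = N(d₁) = 0.7054

0.7054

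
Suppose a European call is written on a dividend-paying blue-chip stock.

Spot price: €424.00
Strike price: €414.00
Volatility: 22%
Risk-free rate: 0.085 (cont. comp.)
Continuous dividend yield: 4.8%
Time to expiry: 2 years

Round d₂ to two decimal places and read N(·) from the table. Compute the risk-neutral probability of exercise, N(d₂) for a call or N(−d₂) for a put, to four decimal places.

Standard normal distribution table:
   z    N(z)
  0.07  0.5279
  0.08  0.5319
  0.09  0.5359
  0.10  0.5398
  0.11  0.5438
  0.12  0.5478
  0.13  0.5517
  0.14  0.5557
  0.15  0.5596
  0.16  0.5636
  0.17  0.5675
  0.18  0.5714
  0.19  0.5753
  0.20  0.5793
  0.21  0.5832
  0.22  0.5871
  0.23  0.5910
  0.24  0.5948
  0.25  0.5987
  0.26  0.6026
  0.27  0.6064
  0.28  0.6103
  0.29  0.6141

T = 2;  σ√T = 0.3111
d₁ = [ln(424/414) + (0.085 − 0.048 + 0.22²/2)·2] / 0.3111 = [0.0239 + 0.1224] / 0.3111 = 0.4701 ≈ 0.47
d₂ = d₁ − σ√T = 0.4701 − 0.3111 = 0.1590 ≈ 0.16
Pr(exercise) under Q = N(d₂) = 0.5636

0.5636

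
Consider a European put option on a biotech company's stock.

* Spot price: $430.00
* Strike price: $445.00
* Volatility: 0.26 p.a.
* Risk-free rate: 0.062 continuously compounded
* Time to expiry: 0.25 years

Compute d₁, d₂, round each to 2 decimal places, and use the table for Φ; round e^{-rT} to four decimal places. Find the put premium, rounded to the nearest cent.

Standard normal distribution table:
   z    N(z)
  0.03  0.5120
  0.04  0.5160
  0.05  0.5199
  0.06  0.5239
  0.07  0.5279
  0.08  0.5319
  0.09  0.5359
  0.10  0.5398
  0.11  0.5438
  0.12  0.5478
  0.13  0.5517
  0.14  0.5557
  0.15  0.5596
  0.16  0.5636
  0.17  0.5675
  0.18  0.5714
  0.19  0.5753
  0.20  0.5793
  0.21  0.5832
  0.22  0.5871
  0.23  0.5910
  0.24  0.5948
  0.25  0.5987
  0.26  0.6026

σ√T = 0.26 × 0.5000 = 0.1300
d₁ = [ln(430/445) + (0.062 + 0.26²/2)·0.25] / 0.1300 = [-0.0343 + 0.0239] / 0.1300 = -0.0795 → -0.08
d₂ = d₁ − σ√T = -0.0795 − 0.1300 = -0.2095 → -0.21
e^(−rT) = e^(−0.062·0.25) = 0.9846
N(−d₂) = N(0.21) = 0.5832;  N(−d₁) = N(0.08) = 0.5319
P = 445·0.9846·0.5832 − 430·0.5319 = 255.5273 − 228.7170 = 26.8103

$26.81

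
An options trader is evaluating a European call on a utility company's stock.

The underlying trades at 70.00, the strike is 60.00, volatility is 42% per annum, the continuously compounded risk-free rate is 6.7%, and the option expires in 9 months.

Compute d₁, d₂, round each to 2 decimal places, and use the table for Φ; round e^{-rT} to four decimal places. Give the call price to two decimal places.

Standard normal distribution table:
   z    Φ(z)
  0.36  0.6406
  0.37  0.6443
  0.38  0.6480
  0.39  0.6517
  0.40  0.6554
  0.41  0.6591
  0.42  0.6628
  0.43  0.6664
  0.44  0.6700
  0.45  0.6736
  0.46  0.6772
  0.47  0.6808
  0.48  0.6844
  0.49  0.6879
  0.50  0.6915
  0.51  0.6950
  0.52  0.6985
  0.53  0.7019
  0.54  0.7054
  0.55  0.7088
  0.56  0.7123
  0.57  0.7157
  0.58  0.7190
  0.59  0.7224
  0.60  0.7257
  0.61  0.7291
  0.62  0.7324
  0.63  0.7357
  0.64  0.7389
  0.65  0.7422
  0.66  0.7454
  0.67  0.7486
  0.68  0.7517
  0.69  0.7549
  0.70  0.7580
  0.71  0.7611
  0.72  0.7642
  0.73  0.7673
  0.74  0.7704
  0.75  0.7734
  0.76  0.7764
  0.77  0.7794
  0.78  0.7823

σ√T = 0.42 × 0.8660 = 0.3637
d₁ = [ln(70/60) + (0.067 + 0.42²/2)·0.75] / 0.3637 = [0.1542 + 0.1164] / 0.3637 = 0.7438 ⇒ 0.74
d₂ = d₁ − σ√T = 0.7438 − 0.3637 = 0.3801 ⇒ 0.38
exp(−rT) = exp(−0.067·0.75) = 0.9510
N(d₁) = N(0.74) = 0.7704;  N(d₂) = N(0.38) = 0.6480
C = 70·0.7704 − 60·0.9510·0.6480 = 53.9280 − 36.9749 = 16.9531

16.95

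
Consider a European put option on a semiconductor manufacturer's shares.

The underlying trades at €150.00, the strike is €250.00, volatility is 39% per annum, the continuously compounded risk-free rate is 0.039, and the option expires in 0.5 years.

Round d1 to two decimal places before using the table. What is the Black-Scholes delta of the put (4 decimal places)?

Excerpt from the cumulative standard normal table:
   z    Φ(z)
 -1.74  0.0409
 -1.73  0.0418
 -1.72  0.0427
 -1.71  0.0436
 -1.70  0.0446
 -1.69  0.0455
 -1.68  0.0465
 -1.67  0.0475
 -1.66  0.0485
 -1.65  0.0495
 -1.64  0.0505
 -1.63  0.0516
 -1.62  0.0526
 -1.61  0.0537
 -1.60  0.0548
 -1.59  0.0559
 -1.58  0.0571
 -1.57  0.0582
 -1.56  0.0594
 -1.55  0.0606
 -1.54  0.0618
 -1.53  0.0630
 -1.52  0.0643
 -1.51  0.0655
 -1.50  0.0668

σ√T = 0.39 × 0.7071 = 0.2758
d₁ = [ln(150/250) + (0.039 + 0.39²/2)·0.5] / 0.2758 = [-0.5108 + 0.0575] / 0.2758 = -1.6438 → -1.64
N(d₁) = N(-1.64) = 0.0505
Δ_put = N(d₁) − 1 = 0.0505 − 1 = -0.9495

-0.9495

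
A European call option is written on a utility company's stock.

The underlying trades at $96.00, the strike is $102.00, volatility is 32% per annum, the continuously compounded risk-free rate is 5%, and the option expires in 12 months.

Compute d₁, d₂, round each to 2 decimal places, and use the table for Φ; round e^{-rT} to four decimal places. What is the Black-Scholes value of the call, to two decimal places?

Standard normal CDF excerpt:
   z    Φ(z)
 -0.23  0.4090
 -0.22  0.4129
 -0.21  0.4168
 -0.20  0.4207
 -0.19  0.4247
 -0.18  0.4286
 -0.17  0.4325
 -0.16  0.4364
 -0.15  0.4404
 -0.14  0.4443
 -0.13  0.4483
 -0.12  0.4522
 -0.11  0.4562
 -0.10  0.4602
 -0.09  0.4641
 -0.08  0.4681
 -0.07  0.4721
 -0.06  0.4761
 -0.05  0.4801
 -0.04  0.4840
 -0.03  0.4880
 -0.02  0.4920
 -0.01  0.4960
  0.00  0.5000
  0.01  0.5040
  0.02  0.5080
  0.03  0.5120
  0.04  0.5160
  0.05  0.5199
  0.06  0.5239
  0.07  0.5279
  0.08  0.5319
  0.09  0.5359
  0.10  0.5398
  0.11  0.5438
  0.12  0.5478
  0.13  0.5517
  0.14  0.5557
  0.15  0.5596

σ√T = 0.32·√1 = 0.3200
d₁ = [ln(96/102) + (0.05 + 0.32²/2)·1] / 0.3200 = [-0.0606 + 0.1012] / 0.3200 = 0.1268 which rounds to 0.13
d₂ = d₁ − σ√T = 0.1268 − 0.3200 = -0.1932 which rounds to -0.19
e^(−rT) = e^(−0.05·1) = 0.9512
C = 96·N(0.13) − 102·0.9512·N(-0.19) = 96·0.5517 − 102·0.9512·0.4247 = 52.9632 − 41.2054 = 11.7578

$11.76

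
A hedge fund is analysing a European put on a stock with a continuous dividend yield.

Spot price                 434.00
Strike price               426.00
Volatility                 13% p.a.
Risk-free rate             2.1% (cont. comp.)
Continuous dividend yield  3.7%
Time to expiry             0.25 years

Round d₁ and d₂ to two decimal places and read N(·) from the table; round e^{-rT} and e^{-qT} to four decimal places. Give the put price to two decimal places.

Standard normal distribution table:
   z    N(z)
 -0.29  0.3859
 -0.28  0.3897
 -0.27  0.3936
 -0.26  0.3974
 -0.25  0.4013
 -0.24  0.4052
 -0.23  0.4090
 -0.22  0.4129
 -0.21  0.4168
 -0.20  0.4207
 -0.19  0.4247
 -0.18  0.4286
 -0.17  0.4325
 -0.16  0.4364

T = 0.25;  σ√T = 0.0650
d₁ = [ln(434/426) + (0.021 − 0.037 + ½·0.13²)·0.25] / (σ√T) = (0.0186 − 0.0019) / 0.0650 = 0.2572 which rounds to 0.26
d₂ = 0.2572 − 0.0650 = 0.1922 which rounds to 0.19
e^(−qT) = e^(−0.037·0.25) = 0.9908;  e^(−rT) = e^(−0.021·0.25) = 0.9948
N(−d₂) = N(-0.19) = 0.4247;  N(−d₁) = N(-0.26) = 0.3974
P = 426·0.9948·0.4247 − 434·0.9908·0.3974 = 179.9814 − 170.8849 = 9.0965

9.10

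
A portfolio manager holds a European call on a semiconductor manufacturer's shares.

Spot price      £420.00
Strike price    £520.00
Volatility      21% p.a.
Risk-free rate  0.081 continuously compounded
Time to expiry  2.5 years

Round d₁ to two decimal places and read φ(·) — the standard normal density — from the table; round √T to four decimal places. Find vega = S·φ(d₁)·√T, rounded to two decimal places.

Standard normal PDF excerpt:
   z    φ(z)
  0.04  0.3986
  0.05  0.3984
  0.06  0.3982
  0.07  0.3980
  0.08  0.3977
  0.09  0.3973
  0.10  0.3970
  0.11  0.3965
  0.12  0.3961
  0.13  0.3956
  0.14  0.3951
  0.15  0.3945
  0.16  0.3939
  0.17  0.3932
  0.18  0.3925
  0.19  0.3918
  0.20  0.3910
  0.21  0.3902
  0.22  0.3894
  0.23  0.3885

262.70

T = 2.5;  σ√T = 0.3320
d₁ = [ln(420/520) + (0.081 + ½·0.21²)·2.5] / (σ√T) = (-0.2136 + 0.2576) / 0.3320 = 0.1327 ⇒ 0.13
√T = √2.5 = 1.5811
φ(d₁) = φ(0.13) = 0.3956
vega = S·φ(d₁)·√T = 420·0.3956·1.5811 = 262.7029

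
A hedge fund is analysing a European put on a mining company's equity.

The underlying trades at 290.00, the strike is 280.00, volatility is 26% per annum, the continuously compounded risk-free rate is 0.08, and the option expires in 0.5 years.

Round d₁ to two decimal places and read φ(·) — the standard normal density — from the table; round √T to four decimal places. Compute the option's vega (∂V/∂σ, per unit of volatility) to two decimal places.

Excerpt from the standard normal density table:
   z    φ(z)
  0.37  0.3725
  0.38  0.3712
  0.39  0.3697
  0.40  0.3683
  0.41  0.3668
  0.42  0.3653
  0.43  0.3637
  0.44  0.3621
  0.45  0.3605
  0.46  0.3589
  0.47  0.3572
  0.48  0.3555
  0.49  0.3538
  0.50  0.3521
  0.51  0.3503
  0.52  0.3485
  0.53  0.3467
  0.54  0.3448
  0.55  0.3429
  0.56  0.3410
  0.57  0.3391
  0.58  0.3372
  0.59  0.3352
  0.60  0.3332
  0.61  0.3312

T = 0.5;  σ√T = 0.1838
d₁ = [ln(290/280) + (0.08 + ½·0.26²)·0.5] / (σ√T) = (0.0351 + 0.0569) / 0.1838 = 0.5004 → 0.50
√T = √0.5 = 0.7071
φ(d₁) = φ(0.50) = 0.3521
vega = S·φ(d₁)·√T = 290·0.3521·0.7071 = 72.2013

72.20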